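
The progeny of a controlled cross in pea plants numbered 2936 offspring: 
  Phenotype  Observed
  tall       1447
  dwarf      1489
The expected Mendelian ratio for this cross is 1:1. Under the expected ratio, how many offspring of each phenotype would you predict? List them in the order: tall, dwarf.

1468, 1468

Under the 1:1 hypothesis (Σ ratio = 2, N = 2936):
  tall: 2936 × 1/2 = 1468
  dwarf: 2936 × 1/2 = 1468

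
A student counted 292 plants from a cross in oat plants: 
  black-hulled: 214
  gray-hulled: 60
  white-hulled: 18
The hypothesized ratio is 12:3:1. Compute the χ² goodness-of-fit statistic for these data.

Expected counts for N = 292 under a 12:3:1 ratio (total parts = 16):
  black-hulled: 292 × 12/16 = 219
  gray-hulled: 292 × 3/16 = 54.75
  white-hulled: 292 × 1/16 = 18.25
χ² = Σ (O − E)² / E
  black-hulled: (214 − 219)² / 219 = 0.1142
  gray-hulled: (60 − 54.75)² / 54.75 = 0.5034
  white-hulled: (18 − 18.25)² / 18.25 = 0.0034
χ² = 0.1142 + 0.5034 + 0.0034 = 0.621

0.621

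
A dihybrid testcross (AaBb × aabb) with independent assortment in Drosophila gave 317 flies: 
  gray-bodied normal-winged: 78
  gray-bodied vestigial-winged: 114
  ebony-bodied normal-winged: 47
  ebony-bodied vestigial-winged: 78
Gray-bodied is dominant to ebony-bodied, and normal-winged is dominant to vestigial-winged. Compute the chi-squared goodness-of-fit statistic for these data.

A dihybrid testcross with independent assortment gives a 1:1:1:1 ratio.
Total ratio parts = 4. Expected numbers out of 317:
  gray-bodied normal-winged: 317 × 1/4 = 79.25
  gray-bodied vestigial-winged: 317 × 1/4 = 79.25
  ebony-bodied normal-winged: 317 × 1/4 = 79.25
  ebony-bodied vestigial-winged: 317 × 1/4 = 79.25
χ² = Σ (O − E)² / E
  gray-bodied normal-winged: (78 − 79.25)² / 79.25 = 0.0197
  gray-bodied vestigial-winged: (114 − 79.25)² / 79.25 = 15.2374
  ebony-bodied normal-winged: (47 − 79.25)² / 79.25 = 13.1238
  ebony-bodied vestigial-winged: (78 − 79.25)² / 79.25 = 0.0197
χ² = 0.0197 + 15.2374 + 13.1238 + 0.0197 = 28.4006 ≈ 28.401

28.401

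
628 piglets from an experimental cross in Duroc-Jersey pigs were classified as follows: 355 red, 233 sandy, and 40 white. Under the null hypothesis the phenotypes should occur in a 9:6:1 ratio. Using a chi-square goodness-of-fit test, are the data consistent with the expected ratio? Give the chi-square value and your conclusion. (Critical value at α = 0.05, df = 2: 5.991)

0.050; consistent

Expected counts for N = 628 under a 9:6:1 ratio (total parts = 16):
  red: 628 × 9/16 = 353.25
  sandy: 628 × 6/16 = 235.5
  white: 628 × 1/16 = 39.25
χ² = Σ (O − E)² / E
  red: (355 − 353.25)² / 353.25 = 0.0087
  sandy: (233 − 235.5)² / 235.5 = 0.0265
  white: (40 − 39.25)² / 39.25 = 0.0143
χ² = 0.0087 + 0.0265 + 0.0143 = 0.0495 ≈ 0.050
Degrees of freedom = 3 − 1 = 2; critical value at α = 0.05 is 5.991.
Since 0.050 < 5.991, we fail to reject the null hypothesis — the data are consistent with the 9:6:1 ratio.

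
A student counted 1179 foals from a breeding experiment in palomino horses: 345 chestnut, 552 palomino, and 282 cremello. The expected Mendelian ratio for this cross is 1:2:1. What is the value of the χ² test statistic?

Under the 1:2:1 hypothesis (Σ ratio = 4, N = 1179):
  chestnut: 1179 × 1/4 = 294.75
  palomino: 1179 × 2/4 = 589.5
  cremello: 1179 × 1/4 = 294.75
χ² = Σ (O − E)² / E
  chestnut: (345 − 294.75)² / 294.75 = 8.5668
  palomino: (552 − 589.5)² / 589.5 = 2.3855
  cremello: (282 − 294.75)² / 294.75 = 0.5515
χ² = 8.5668 + 2.3855 + 0.5515 = 11.5038 ≈ 11.504

11.504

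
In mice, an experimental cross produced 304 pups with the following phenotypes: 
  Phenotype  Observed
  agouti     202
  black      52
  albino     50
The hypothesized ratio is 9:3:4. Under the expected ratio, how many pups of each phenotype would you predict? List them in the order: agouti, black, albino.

171, 57, 76

The 9:3:4 ratio has 16 parts, so with N = 304 the expected counts are:
  agouti: 304 × 9/16 = 171
  black: 304 × 3/16 = 57
  albino: 304 × 4/16 = 76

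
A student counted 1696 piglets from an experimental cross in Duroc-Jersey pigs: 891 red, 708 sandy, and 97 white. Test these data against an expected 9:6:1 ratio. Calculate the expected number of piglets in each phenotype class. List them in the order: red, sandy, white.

954, 636, 106

Total ratio parts = 16. Expected numbers out of 1696:
  red: 1696 × 9/16 = 954
  sandy: 1696 × 6/16 = 636
  white: 1696 × 1/16 = 106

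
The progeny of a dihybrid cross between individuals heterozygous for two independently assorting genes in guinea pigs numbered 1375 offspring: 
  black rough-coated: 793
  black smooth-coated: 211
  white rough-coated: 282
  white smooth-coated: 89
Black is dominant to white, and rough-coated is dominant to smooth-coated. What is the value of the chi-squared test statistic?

11.373

A dihybrid F₂ with independent assortment and complete dominance at both loci gives a 9:3:3:1 phenotypic ratio.
The 9:3:3:1 ratio has 16 parts, so with N = 1375 the expected counts are:
  black rough-coated: 1375 × 9/16 = 773.4375
  black smooth-coated: 1375 × 3/16 = 257.8125
  white rough-coated: 1375 × 3/16 = 257.8125
  white smooth-coated: 1375 × 1/16 = 85.9375
χ² = Σ (O − E)² / E
  black rough-coated: (793 − 773.4375)² / 773.4375 = 0.4948
  black smooth-coated: (211 − 257.8125)² / 257.8125 = 8.5000
  white rough-coated: (282 − 257.8125)² / 257.8125 = 2.2692
  white smooth-coated: (89 − 85.9375)² / 85.9375 = 0.1091
χ² = 0.4948 + 8.5000 + 2.2692 + 0.1091 = 11.3731 ≈ 11.373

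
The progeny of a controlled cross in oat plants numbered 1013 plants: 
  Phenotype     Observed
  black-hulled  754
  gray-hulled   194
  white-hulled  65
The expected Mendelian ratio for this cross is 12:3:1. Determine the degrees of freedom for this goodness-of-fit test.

2

A goodness-of-fit test with 3 phenotype classes has df = 3 − 1 = 2.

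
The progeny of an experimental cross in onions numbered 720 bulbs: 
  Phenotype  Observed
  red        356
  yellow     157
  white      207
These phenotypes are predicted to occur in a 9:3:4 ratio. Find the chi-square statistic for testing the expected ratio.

13.564

Under the 9:3:4 hypothesis (Σ ratio = 16, N = 720):
  red: 720 × 9/16 = 405
  yellow: 720 × 3/16 = 135
  white: 720 × 4/16 = 180
χ² = Σ (O − E)² / E
  red: (356 − 405)² / 405 = 5.9284
  yellow: (157 − 135)² / 135 = 3.5852
  white: (207 − 180)² / 180 = 4.0500
χ² = 5.9284 + 3.5852 + 4.0500 = 13.5636 ≈ 13.564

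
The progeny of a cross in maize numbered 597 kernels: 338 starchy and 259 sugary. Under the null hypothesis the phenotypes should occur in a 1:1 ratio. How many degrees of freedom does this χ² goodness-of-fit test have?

A goodness-of-fit test with 2 phenotype classes has df = 2 − 1 = 1.

1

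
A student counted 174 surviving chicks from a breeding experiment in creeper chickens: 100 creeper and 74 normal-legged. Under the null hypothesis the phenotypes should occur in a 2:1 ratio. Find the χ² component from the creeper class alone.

Expected counts for N = 174 under a 2:1 ratio (total parts = 3):
  creeper: 174 × 2/3 = 116
  normal-legged: 174 × 1/3 = 58
Contribution of creeper: (100 − 116)² / 116 = 2.2069

2.207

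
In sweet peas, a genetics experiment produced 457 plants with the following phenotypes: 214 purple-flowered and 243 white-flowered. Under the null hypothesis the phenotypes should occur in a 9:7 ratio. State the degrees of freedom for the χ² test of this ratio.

A goodness-of-fit test with 2 phenotype classes has df = 2 − 1 = 1.

1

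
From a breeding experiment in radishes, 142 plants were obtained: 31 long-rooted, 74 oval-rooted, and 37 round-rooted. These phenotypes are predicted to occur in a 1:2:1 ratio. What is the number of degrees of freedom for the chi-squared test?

2

A goodness-of-fit test with 3 phenotype classes has df = 3 − 1 = 2.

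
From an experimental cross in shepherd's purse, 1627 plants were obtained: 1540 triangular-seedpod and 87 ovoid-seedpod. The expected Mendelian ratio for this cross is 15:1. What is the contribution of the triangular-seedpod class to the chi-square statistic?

0.141

Under the 15:1 hypothesis (Σ ratio = 16, N = 1627):
  triangular-seedpod: 1627 × 15/16 = 1525.3125
  ovoid-seedpod: 1627 × 1/16 = 101.6875
Contribution of triangular-seedpod: (1540 − 1525.3125)² / 1525.3125 = 0.1414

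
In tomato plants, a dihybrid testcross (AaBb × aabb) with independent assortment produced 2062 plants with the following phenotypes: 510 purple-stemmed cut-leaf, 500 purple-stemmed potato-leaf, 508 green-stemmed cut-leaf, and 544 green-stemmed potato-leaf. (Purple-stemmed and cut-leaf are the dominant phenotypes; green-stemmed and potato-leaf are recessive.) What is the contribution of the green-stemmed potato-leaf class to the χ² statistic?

1.576

A dihybrid testcross with independent assortment gives a 1:1:1:1 ratio.
Expected counts for N = 2062 under a 1:1:1:1 ratio (total parts = 4):
  purple-stemmed cut-leaf: 2062 × 1/4 = 515.5
  purple-stemmed potato-leaf: 2062 × 1/4 = 515.5
  green-stemmed cut-leaf: 2062 × 1/4 = 515.5
  green-stemmed potato-leaf: 2062 × 1/4 = 515.5
Contribution of green-stemmed potato-leaf: (544 − 515.5)² / 515.5 = 1.5757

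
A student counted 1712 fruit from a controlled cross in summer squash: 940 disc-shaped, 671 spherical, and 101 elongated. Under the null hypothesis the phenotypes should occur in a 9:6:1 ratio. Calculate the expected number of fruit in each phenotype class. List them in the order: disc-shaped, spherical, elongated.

963, 642, 107

Expected counts for N = 1712 under a 9:6:1 ratio (total parts = 16):
  disc-shaped: 1712 × 9/16 = 963
  spherical: 1712 × 6/16 = 642
  elongated: 1712 × 1/16 = 107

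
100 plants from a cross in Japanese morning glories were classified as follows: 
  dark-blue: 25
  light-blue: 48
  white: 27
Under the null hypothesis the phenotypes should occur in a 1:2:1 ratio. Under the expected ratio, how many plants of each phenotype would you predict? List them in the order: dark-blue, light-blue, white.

The 1:2:1 ratio has 4 parts, so with N = 100 the expected counts are:
  dark-blue: 100 × 1/4 = 25
  light-blue: 100 × 2/4 = 50
  white: 100 × 1/4 = 25

25, 50, 25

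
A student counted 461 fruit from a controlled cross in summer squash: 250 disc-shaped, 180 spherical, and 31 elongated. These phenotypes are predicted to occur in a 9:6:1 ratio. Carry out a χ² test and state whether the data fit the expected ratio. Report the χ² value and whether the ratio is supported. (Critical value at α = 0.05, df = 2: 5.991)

The 9:6:1 ratio has 16 parts, so with N = 461 the expected counts are:
  disc-shaped: 461 × 9/16 = 259.3125
  spherical: 461 × 6/16 = 172.875
  elongated: 461 × 1/16 = 28.8125
χ² = Σ (O − E)² / E
  disc-shaped: (250 − 259.3125)² / 259.3125 = 0.3344
  spherical: (180 − 172.875)² / 172.875 = 0.2937
  elongated: (31 − 28.8125)² / 28.8125 = 0.1661
χ² = 0.3344 + 0.2937 + 0.1661 = 0.7942 ≈ 0.794
Degrees of freedom = 3 − 1 = 2; critical value at α = 0.05 is 5.991.
Since 0.794 < 5.991, we fail to reject the null hypothesis — the data are consistent with the 9:6:1 ratio.

0.794; consistent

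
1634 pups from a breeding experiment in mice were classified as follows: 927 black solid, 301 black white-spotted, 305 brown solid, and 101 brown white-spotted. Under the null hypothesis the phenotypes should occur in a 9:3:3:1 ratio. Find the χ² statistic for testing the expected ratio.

Expected counts for N = 1634 under a 9:3:3:1 ratio (total parts = 16):
  black solid: 1634 × 9/16 = 919.125
  black white-spotted: 1634 × 3/16 = 306.375
  brown solid: 1634 × 3/16 = 306.375
  brown white-spotted: 1634 × 1/16 = 102.125
χ² = Σ (O − E)² / E
  black solid: (927 − 919.125)² / 919.125 = 0.0675
  black white-spotted: (301 − 306.375)² / 306.375 = 0.0943
  brown solid: (305 − 306.375)² / 306.375 = 0.0062
  brown white-spotted: (101 − 102.125)² / 102.125 = 0.0124
χ² = 0.0675 + 0.0943 + 0.0062 + 0.0124 = 0.1804 ≈ 0.180

0.180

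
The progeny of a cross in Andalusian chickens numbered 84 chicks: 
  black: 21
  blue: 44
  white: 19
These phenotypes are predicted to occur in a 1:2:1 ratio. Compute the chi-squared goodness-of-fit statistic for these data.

Expected counts for N = 84 under a 1:2:1 ratio (total parts = 4):
  black: 84 × 1/4 = 21
  blue: 84 × 2/4 = 42
  white: 84 × 1/4 = 21
χ² = Σ (O − E)² / E
  black: (21 − 21)² / 21 = 0.0000
  blue: (44 − 42)² / 42 = 0.0952
  white: (19 − 21)² / 21 = 0.1905
χ² = 0.0000 + 0.0952 + 0.1905 = 0.2857 ≈ 0.286

0.286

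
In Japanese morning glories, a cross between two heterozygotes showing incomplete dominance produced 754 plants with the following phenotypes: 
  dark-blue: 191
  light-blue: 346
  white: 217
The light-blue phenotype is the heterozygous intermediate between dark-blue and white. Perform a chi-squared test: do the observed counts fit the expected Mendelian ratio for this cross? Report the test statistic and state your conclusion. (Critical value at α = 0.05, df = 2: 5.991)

With incomplete dominance, a heterozygote × heterozygote cross gives a 1:2:1 phenotypic ratio.
Total ratio parts = 4. Expected numbers out of 754:
  dark-blue: 754 × 1/4 = 188.5
  light-blue: 754 × 2/4 = 377
  white: 754 × 1/4 = 188.5
χ² = Σ (O − E)² / E
  dark-blue: (191 − 188.5)² / 188.5 = 0.0332
  light-blue: (346 − 377)² / 377 = 2.5491
  white: (217 − 188.5)² / 188.5 = 4.3090
χ² = 0.0332 + 2.5491 + 4.3090 = 6.8913 ≈ 6.891
Degrees of freedom = 3 − 1 = 2; critical value at α = 0.05 is 5.991.
Since 6.891 > 5.991, we reject the null hypothesis — the data do not fit the 1:2:1 ratio.

6.891; not consistent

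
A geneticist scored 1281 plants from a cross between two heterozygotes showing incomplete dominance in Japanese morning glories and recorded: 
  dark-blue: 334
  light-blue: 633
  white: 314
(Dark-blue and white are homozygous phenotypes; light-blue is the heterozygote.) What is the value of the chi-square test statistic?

With incomplete dominance, a heterozygote × heterozygote cross gives a 1:2:1 phenotypic ratio.
Total ratio parts = 4. Expected numbers out of 1281:
  dark-blue: 1281 × 1/4 = 320.25
  light-blue: 1281 × 2/4 = 640.5
  white: 1281 × 1/4 = 320.25
χ² = Σ (O − E)² / E
  dark-blue: (334 − 320.25)² / 320.25 = 0.5904
  light-blue: (633 − 640.5)² / 640.5 = 0.0878
  white: (314 − 320.25)² / 320.25 = 0.1220
χ² = 0.5904 + 0.0878 + 0.1220 = 0.8002 ≈ 0.800

0.800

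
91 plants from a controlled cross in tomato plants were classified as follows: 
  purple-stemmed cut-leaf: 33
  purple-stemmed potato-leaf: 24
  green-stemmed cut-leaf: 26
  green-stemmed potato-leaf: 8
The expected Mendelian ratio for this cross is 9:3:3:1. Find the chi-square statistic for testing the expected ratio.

Total ratio parts = 16. Expected numbers out of 91:
  purple-stemmed cut-leaf: 91 × 9/16 = 51.1875
  purple-stemmed potato-leaf: 91 × 3/16 = 17.0625
  green-stemmed cut-leaf: 91 × 3/16 = 17.0625
  green-stemmed potato-leaf: 91 × 1/16 = 5.6875
χ² = Σ (O − E)² / E
  purple-stemmed cut-leaf: (33 − 51.1875)² / 51.1875 = 6.4622
  purple-stemmed potato-leaf: (24 − 17.0625)² / 17.0625 = 2.8207
  green-stemmed cut-leaf: (26 − 17.0625)² / 17.0625 = 4.6815
  green-stemmed potato-leaf: (8 − 5.6875)² / 5.6875 = 0.9402
χ² = 6.4622 + 2.8207 + 4.6815 + 0.9402 = 14.9046 ≈ 14.905

14.905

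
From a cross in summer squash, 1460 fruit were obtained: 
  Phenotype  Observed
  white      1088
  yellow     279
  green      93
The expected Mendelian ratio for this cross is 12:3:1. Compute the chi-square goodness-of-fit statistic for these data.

0.179

The 12:3:1 ratio has 16 parts, so with N = 1460 the expected counts are:
  white: 1460 × 12/16 = 1095
  yellow: 1460 × 3/16 = 273.75
  green: 1460 × 1/16 = 91.25
χ² = Σ (O − E)² / E
  white: (1088 − 1095)² / 1095 = 0.0447
  yellow: (279 − 273.75)² / 273.75 = 0.1007
  green: (93 − 91.25)² / 91.25 = 0.0336
χ² = 0.0447 + 0.1007 + 0.0336 = 0.179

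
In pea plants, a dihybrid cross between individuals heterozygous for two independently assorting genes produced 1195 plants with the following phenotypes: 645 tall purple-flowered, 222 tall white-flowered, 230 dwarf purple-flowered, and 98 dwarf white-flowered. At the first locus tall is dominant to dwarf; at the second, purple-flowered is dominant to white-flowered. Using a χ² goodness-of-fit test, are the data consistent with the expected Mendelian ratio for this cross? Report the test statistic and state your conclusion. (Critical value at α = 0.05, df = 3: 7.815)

A dihybrid F₂ with independent assortment and complete dominance at both loci gives a 9:3:3:1 phenotypic ratio.
Expected counts for N = 1195 under a 9:3:3:1 ratio (total parts = 16):
  tall purple-flowered: 1195 × 9/16 = 672.1875
  tall white-flowered: 1195 × 3/16 = 224.0625
  dwarf purple-flowered: 1195 × 3/16 = 224.0625
  dwarf white-flowered: 1195 × 1/16 = 74.6875
χ² = Σ (O − E)² / E
  tall purple-flowered: (645 − 672.1875)² / 672.1875 = 1.0996
  tall white-flowered: (222 − 224.0625)² / 224.0625 = 0.0190
  dwarf purple-flowered: (230 − 224.0625)² / 224.0625 = 0.1573
  dwarf white-flowered: (98 − 74.6875)² / 74.6875 = 7.2766
χ² = 1.0996 + 0.0190 + 0.1573 + 7.2766 = 8.5525 ≈ 8.553
Degrees of freedom = 4 − 1 = 3; critical value at α = 0.05 is 7.815.
Since 8.553 > 7.815, we reject the null hypothesis — the data do not fit the 9:3:3:1 ratio.

8.553; not consistent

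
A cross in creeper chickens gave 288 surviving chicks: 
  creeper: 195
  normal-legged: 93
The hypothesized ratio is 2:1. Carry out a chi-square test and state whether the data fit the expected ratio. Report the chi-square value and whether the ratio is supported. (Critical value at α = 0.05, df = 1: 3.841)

0.141; consistent

Total ratio parts = 3. Expected numbers out of 288:
  creeper: 288 × 2/3 = 192
  normal-legged: 288 × 1/3 = 96
χ² = Σ (O − E)² / E
  creeper: (195 − 192)² / 192 = 0.0469
  normal-legged: (93 − 96)² / 96 = 0.0938
χ² = 0.0469 + 0.0938 = 0.1407 ≈ 0.141
Degrees of freedom = 2 − 1 = 1; critical value at α = 0.05 is 3.841.
Since 0.141 < 3.841, we fail to reject the null hypothesis — the data are consistent with the 2:1 ratio.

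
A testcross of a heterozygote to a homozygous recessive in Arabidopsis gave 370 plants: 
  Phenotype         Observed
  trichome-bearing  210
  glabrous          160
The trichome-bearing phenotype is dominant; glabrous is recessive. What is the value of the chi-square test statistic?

A testcross of a heterozygote (Aa × aa) gives a 1:1 phenotypic ratio.
Total ratio parts = 2. Expected numbers out of 370:
  trichome-bearing: 370 × 1/2 = 185
  glabrous: 370 × 1/2 = 185
χ² = Σ (O − E)² / E
  trichome-bearing: (210 − 185)² / 185 = 3.3784
  glabrous: (160 − 185)² / 185 = 3.3784
χ² = 3.3784 + 3.3784 = 6.7568 ≈ 6.757

6.757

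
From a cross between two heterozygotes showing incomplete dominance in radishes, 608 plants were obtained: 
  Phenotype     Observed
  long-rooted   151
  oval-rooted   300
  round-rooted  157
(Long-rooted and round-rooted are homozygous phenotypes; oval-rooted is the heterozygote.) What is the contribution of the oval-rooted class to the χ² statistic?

0.053

With incomplete dominance, a heterozygote × heterozygote cross gives a 1:2:1 phenotypic ratio.
The 1:2:1 ratio has 4 parts, so with N = 608 the expected counts are:
  long-rooted: 608 × 1/4 = 152
  oval-rooted: 608 × 2/4 = 304
  round-rooted: 608 × 1/4 = 152
Contribution of oval-rooted: (300 − 304)² / 304 = 0.0526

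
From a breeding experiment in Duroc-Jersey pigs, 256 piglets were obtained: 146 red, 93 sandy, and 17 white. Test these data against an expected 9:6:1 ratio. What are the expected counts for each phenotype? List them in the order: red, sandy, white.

Total ratio parts = 16. Expected numbers out of 256:
  red: 256 × 9/16 = 144
  sandy: 256 × 6/16 = 96
  white: 256 × 1/16 = 16

144, 96, 16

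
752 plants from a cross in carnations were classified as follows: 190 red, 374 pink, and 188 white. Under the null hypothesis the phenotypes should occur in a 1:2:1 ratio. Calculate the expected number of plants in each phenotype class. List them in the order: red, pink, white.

Expected counts for N = 752 under a 1:2:1 ratio (total parts = 4):
  red: 752 × 1/4 = 188
  pink: 752 × 2/4 = 376
  white: 752 × 1/4 = 188

188, 376, 188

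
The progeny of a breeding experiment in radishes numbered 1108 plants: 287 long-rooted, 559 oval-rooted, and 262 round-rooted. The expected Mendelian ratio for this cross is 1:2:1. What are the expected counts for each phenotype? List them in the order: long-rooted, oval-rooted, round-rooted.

277, 554, 277

Total ratio parts = 4. Expected numbers out of 1108:
  long-rooted: 1108 × 1/4 = 277
  oval-rooted: 1108 × 2/4 = 554
  round-rooted: 1108 × 1/4 = 277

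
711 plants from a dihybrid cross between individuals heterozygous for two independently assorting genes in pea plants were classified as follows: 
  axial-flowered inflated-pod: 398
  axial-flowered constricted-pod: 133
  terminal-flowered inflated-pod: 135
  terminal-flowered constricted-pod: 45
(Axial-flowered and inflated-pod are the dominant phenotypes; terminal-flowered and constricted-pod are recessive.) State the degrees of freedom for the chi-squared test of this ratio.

A dihybrid F₂ with independent assortment and complete dominance at both loci gives a 9:3:3:1 phenotypic ratio.
A goodness-of-fit test with 4 phenotype classes has df = 4 − 1 = 3.

3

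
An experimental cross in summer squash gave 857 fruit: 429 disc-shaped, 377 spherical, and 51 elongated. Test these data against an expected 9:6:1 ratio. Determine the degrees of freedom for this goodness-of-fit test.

A goodness-of-fit test with 3 phenotype classes has df = 3 − 1 = 2.

2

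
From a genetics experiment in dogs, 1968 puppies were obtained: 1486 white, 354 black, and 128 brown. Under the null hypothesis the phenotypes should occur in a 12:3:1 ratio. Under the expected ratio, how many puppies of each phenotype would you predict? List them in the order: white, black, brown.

1476, 369, 123

The 12:3:1 ratio has 16 parts, so with N = 1968 the expected counts are:
  white: 1968 × 12/16 = 1476
  black: 1968 × 3/16 = 369
  brown: 1968 × 1/16 = 123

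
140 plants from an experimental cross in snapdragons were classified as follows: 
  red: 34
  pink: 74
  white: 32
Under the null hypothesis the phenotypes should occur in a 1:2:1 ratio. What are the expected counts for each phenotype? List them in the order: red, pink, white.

Total ratio parts = 4. Expected numbers out of 140:
  red: 140 × 1/4 = 35
  pink: 140 × 2/4 = 70
  white: 140 × 1/4 = 35

35, 70, 35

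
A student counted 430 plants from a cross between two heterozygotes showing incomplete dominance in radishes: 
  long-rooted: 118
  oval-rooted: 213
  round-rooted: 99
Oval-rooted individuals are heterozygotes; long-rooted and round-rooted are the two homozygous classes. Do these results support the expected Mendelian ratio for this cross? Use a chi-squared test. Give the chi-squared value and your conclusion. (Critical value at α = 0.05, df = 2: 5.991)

1.716; consistent

With incomplete dominance, a heterozygote × heterozygote cross gives a 1:2:1 phenotypic ratio.
Expected counts for N = 430 under a 1:2:1 ratio (total parts = 4):
  long-rooted: 430 × 1/4 = 107.5
  oval-rooted: 430 × 2/4 = 215
  round-rooted: 430 × 1/4 = 107.5
χ² = Σ (O − E)² / E
  long-rooted: (118 − 107.5)² / 107.5 = 1.0256
  oval-rooted: (213 − 215)² / 215 = 0.0186
  round-rooted: (99 − 107.5)² / 107.5 = 0.6721
χ² = 1.0256 + 0.0186 + 0.6721 = 1.7163 ≈ 1.716
Degrees of freedom = 3 − 1 = 2; critical value at α = 0.05 is 5.991.
Since 1.716 < 5.991, we fail to reject the null hypothesis — the data are consistent with the 1:2:1 ratio.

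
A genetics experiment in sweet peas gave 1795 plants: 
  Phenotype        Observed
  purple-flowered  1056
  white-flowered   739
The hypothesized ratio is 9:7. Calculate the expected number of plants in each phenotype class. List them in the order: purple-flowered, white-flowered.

Total ratio parts = 16. Expected numbers out of 1795:
  purple-flowered: 1795 × 9/16 = 1009.6875
  white-flowered: 1795 × 7/16 = 785.3125

1009.6875, 785.3125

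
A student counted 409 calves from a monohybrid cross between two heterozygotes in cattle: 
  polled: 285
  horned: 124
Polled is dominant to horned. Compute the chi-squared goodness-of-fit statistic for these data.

6.169

For a monohybrid cross between heterozygotes with complete dominance, the expected phenotypic ratio is 3:1.
Expected counts for N = 409 under a 3:1 ratio (total parts = 4):
  polled: 409 × 3/4 = 306.75
  horned: 409 × 1/4 = 102.25
χ² = Σ (O − E)² / E
  polled: (285 − 306.75)² / 306.75 = 1.5422
  horned: (124 − 102.25)² / 102.25 = 4.6265
χ² = 1.5422 + 4.6265 = 6.1687 ≈ 6.169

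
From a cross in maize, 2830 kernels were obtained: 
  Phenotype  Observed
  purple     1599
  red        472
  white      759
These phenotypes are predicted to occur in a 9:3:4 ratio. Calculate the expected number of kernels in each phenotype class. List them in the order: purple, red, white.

1591.875, 530.625, 707.5

The 9:3:4 ratio has 16 parts, so with N = 2830 the expected counts are:
  purple: 2830 × 9/16 = 1591.875
  red: 2830 × 3/16 = 530.625
  white: 2830 × 4/16 = 707.5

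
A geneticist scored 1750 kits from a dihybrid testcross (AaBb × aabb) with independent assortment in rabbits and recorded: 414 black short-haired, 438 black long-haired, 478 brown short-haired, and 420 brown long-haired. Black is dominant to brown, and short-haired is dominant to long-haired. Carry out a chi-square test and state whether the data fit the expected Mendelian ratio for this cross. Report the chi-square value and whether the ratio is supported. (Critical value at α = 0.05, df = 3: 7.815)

5.712; consistent

A dihybrid testcross with independent assortment gives a 1:1:1:1 ratio.
The 1:1:1:1 ratio has 4 parts, so with N = 1750 the expected counts are:
  black short-haired: 1750 × 1/4 = 437.5
  black long-haired: 1750 × 1/4 = 437.5
  brown short-haired: 1750 × 1/4 = 437.5
  brown long-haired: 1750 × 1/4 = 437.5
χ² = Σ (O − E)² / E
  black short-haired: (414 − 437.5)² / 437.5 = 1.2623
  black long-haired: (438 − 437.5)² / 437.5 = 0.0006
  brown short-haired: (478 − 437.5)² / 437.5 = 3.7491
  brown long-haired: (420 − 437.5)² / 437.5 = 0.7000
χ² = 1.2623 + 0.0006 + 3.7491 + 0.7000 = 5.712
Degrees of freedom = 4 − 1 = 3; critical value at α = 0.05 is 7.815.
Since 5.712 < 7.815, we fail to reject the null hypothesis — the data are consistent with the 1:1:1:1 ratio.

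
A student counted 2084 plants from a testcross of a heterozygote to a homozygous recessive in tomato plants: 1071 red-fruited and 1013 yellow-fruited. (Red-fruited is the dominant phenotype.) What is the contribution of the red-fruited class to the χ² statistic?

0.807

A testcross of a heterozygote (Aa × aa) gives a 1:1 phenotypic ratio.
Under the 1:1 hypothesis (Σ ratio = 2, N = 2084):
  red-fruited: 2084 × 1/2 = 1042
  yellow-fruited: 2084 × 1/2 = 1042
Contribution of red-fruited: (1071 − 1042)² / 1042 = 0.8071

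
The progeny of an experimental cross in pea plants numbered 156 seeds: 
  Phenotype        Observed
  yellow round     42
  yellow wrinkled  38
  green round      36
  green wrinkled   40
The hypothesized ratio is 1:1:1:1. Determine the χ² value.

0.513

Expected counts for N = 156 under a 1:1:1:1 ratio (total parts = 4):
  yellow round: 156 × 1/4 = 39
  yellow wrinkled: 156 × 1/4 = 39
  green round: 156 × 1/4 = 39
  green wrinkled: 156 × 1/4 = 39
χ² = Σ (O − E)² / E
  yellow round: (42 − 39)² / 39 = 0.2308
  yellow wrinkled: (38 − 39)² / 39 = 0.0256
  green round: (36 − 39)² / 39 = 0.2308
  green wrinkled: (40 − 39)² / 39 = 0.0256
χ² = 0.2308 + 0.0256 + 0.2308 + 0.0256 = 0.5128 ≈ 0.513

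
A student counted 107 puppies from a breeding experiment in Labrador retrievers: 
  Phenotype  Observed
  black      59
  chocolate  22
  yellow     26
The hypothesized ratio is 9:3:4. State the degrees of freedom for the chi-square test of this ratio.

2

A goodness-of-fit test with 3 phenotype classes has df = 3 − 1 = 2.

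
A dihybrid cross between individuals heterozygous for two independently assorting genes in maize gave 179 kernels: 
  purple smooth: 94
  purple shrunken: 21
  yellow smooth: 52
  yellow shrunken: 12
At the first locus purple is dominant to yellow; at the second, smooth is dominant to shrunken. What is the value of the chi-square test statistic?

A dihybrid F₂ with independent assortment and complete dominance at both loci gives a 9:3:3:1 phenotypic ratio.
Total ratio parts = 16. Expected numbers out of 179:
  purple smooth: 179 × 9/16 = 100.6875
  purple shrunken: 179 × 3/16 = 33.5625
  yellow smooth: 179 × 3/16 = 33.5625
  yellow shrunken: 179 × 1/16 = 11.1875
χ² = Σ (O − E)² / E
  purple smooth: (94 − 100.6875)² / 100.6875 = 0.4442
  purple shrunken: (21 − 33.5625)² / 33.5625 = 4.7022
  yellow smooth: (52 − 33.5625)² / 33.5625 = 10.1286
  yellow shrunken: (12 − 11.1875)² / 11.1875 = 0.0590
χ² = 0.4442 + 4.7022 + 10.1286 + 0.0590 = 15.334

15.334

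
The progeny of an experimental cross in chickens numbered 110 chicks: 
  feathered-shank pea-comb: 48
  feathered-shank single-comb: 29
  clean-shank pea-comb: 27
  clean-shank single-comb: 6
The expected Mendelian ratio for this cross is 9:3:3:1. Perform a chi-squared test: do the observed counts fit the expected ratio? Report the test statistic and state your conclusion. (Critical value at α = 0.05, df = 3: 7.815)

8.594; not consistent

The 9:3:3:1 ratio has 16 parts, so with N = 110 the expected counts are:
  feathered-shank pea-comb: 110 × 9/16 = 61.875
  feathered-shank single-comb: 110 × 3/16 = 20.625
  clean-shank pea-comb: 110 × 3/16 = 20.625
  clean-shank single-comb: 110 × 1/16 = 6.875
χ² = Σ (O − E)² / E
  feathered-shank pea-comb: (48 − 61.875)² / 61.875 = 3.1114
  feathered-shank single-comb: (29 − 20.625)² / 20.625 = 3.4008
  clean-shank pea-comb: (27 − 20.625)² / 20.625 = 1.9705
  clean-shank single-comb: (6 − 6.875)² / 6.875 = 0.1114
χ² = 3.1114 + 3.4008 + 1.9705 + 0.1114 = 8.5941 ≈ 8.594
Degrees of freedom = 4 − 1 = 3; critical value at α = 0.05 is 7.815.
Since 8.594 > 7.815, we reject the null hypothesis — the data do not fit the 9:3:3:1 ratio.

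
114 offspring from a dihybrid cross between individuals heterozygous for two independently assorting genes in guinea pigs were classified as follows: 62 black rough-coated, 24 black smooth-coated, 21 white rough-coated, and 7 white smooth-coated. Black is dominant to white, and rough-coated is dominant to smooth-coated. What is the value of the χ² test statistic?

A dihybrid F₂ with independent assortment and complete dominance at both loci gives a 9:3:3:1 phenotypic ratio.
Expected counts for N = 114 under a 9:3:3:1 ratio (total parts = 16):
  black rough-coated: 114 × 9/16 = 64.125
  black smooth-coated: 114 × 3/16 = 21.375
  white rough-coated: 114 × 3/16 = 21.375
  white smooth-coated: 114 × 1/16 = 7.125
χ² = Σ (O − E)² / E
  black rough-coated: (62 − 64.125)² / 64.125 = 0.0704
  black smooth-coated: (24 − 21.375)² / 21.375 = 0.3224
  white rough-coated: (21 − 21.375)² / 21.375 = 0.0066
  white smooth-coated: (7 − 7.125)² / 7.125 = 0.0022
χ² = 0.0704 + 0.3224 + 0.0066 + 0.0022 = 0.4016 ≈ 0.402

0.402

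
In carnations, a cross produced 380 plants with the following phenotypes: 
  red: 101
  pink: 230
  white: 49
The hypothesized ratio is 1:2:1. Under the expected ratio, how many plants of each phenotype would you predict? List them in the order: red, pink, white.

The 1:2:1 ratio has 4 parts, so with N = 380 the expected counts are:
  red: 380 × 1/4 = 95
  pink: 380 × 2/4 = 190
  white: 380 × 1/4 = 95

95, 190, 95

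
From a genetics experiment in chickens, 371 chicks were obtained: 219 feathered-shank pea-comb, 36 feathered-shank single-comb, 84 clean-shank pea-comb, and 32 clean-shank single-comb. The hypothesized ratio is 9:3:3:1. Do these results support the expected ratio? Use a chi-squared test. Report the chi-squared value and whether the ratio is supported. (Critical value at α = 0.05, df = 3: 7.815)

The 9:3:3:1 ratio has 16 parts, so with N = 371 the expected counts are:
  feathered-shank pea-comb: 371 × 9/16 = 208.6875
  feathered-shank single-comb: 371 × 3/16 = 69.5625
  clean-shank pea-comb: 371 × 3/16 = 69.5625
  clean-shank single-comb: 371 × 1/16 = 23.1875
χ² = Σ (O − E)² / E
  feathered-shank pea-comb: (219 − 208.6875)² / 208.6875 = 0.5096
  feathered-shank single-comb: (36 − 69.5625)² / 69.5625 = 16.1932
  clean-shank pea-comb: (84 − 69.5625)² / 69.5625 = 2.9965
  clean-shank single-comb: (32 − 23.1875)² / 23.1875 = 3.3492
χ² = 0.5096 + 16.1932 + 2.9965 + 3.3492 = 23.0485 ≈ 23.049
Degrees of freedom = 4 − 1 = 3; critical value at α = 0.05 is 7.815.
Since 23.049 > 7.815, we reject the null hypothesis — the data do not fit the 9:3:3:1 ratio.

23.049; not consistent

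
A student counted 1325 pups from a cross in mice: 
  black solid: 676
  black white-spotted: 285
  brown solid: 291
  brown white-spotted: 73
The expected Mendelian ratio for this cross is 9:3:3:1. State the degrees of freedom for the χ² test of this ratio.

3

A goodness-of-fit test with 4 phenotype classes has df = 4 − 1 = 3.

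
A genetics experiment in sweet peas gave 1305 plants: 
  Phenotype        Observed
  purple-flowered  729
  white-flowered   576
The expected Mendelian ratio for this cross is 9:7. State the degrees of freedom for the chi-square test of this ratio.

A goodness-of-fit test with 2 phenotype classes has df = 2 − 1 = 1.

1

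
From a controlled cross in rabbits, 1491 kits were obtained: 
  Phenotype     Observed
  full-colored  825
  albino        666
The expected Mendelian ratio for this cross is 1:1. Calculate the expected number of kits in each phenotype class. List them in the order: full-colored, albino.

Total ratio parts = 2. Expected numbers out of 1491:
  full-colored: 1491 × 1/2 = 745.5
  albino: 1491 × 1/2 = 745.5

745.5, 745.5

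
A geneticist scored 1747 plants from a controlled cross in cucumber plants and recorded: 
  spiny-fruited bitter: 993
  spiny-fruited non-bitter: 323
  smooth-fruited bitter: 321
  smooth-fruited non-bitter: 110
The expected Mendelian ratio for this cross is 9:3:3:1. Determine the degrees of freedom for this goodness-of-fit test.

A goodness-of-fit test with 4 phenotype classes has df = 4 − 1 = 3.

3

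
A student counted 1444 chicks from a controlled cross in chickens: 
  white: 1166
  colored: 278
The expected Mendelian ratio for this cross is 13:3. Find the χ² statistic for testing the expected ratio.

The 13:3 ratio has 16 parts, so with N = 1444 the expected counts are:
  white: 1444 × 13/16 = 1173.25
  colored: 1444 × 3/16 = 270.75
χ² = Σ (O − E)² / E
  white: (1166 − 1173.25)² / 1173.25 = 0.0448
  colored: (278 − 270.75)² / 270.75 = 0.1941
χ² = 0.0448 + 0.1941 = 0.2389 ≈ 0.239

0.239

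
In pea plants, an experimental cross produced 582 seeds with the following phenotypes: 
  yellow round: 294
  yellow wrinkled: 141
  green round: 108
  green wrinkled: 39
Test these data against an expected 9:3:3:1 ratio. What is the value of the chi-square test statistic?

12.914

Total ratio parts = 16. Expected numbers out of 582:
  yellow round: 582 × 9/16 = 327.375
  yellow wrinkled: 582 × 3/16 = 109.125
  green round: 582 × 3/16 = 109.125
  green wrinkled: 582 × 1/16 = 36.375
χ² = Σ (O − E)² / E
  yellow round: (294 − 327.375)² / 327.375 = 3.4025
  yellow wrinkled: (141 − 109.125)² / 109.125 = 9.3106
  green round: (108 − 109.125)² / 109.125 = 0.0116
  green wrinkled: (39 − 36.375)² / 36.375 = 0.1894
χ² = 3.4025 + 9.3106 + 0.0116 + 0.1894 = 12.9141 ≈ 12.914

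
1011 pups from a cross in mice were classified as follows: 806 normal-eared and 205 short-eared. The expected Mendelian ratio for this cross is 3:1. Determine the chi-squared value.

Under the 3:1 hypothesis (Σ ratio = 4, N = 1011):
  normal-eared: 1011 × 3/4 = 758.25
  short-eared: 1011 × 1/4 = 252.75
χ² = Σ (O − E)² / E
  normal-eared: (806 − 758.25)² / 758.25 = 3.0070
  short-eared: (205 − 252.75)² / 252.75 = 9.0210
χ² = 3.0070 + 9.0210 = 12.028

12.028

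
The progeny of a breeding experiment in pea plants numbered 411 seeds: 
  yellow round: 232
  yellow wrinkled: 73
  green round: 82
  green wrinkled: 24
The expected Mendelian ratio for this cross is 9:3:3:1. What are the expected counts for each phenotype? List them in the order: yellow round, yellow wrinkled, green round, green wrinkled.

231.1875, 77.0625, 77.0625, 25.6875

Under the 9:3:3:1 hypothesis (Σ ratio = 16, N = 411):
  yellow round: 411 × 9/16 = 231.1875
  yellow wrinkled: 411 × 3/16 = 77.0625
  green round: 411 × 3/16 = 77.0625
  green wrinkled: 411 × 1/16 = 25.6875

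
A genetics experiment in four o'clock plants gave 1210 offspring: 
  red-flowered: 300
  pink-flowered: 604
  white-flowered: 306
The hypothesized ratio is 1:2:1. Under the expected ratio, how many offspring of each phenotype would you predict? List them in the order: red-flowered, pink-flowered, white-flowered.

Under the 1:2:1 hypothesis (Σ ratio = 4, N = 1210):
  red-flowered: 1210 × 1/4 = 302.5
  pink-flowered: 1210 × 2/4 = 605
  white-flowered: 1210 × 1/4 = 302.5

302.5, 605, 302.5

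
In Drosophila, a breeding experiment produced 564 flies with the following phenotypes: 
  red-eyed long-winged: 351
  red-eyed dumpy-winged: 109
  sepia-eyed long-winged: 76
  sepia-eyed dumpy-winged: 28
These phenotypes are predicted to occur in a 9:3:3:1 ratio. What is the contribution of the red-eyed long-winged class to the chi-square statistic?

Expected counts for N = 564 under a 9:3:3:1 ratio (total parts = 16):
  red-eyed long-winged: 564 × 9/16 = 317.25
  red-eyed dumpy-winged: 564 × 3/16 = 105.75
  sepia-eyed long-winged: 564 × 3/16 = 105.75
  sepia-eyed dumpy-winged: 564 × 1/16 = 35.25
Contribution of red-eyed long-winged: (351 − 317.25)² / 317.25 = 3.5904

3.590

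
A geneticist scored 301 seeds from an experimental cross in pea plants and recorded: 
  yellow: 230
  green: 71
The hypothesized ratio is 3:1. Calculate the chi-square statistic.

0.320

Under the 3:1 hypothesis (Σ ratio = 4, N = 301):
  yellow: 301 × 3/4 = 225.75
  green: 301 × 1/4 = 75.25
χ² = Σ (O − E)² / E
  yellow: (230 − 225.75)² / 225.75 = 0.0800
  green: (71 − 75.25)² / 75.25 = 0.2400
χ² = 0.0800 + 0.2400 = 0.320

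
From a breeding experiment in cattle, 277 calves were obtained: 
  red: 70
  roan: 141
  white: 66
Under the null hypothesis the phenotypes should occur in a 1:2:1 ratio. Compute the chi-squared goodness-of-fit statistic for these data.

0.206

Total ratio parts = 4. Expected numbers out of 277:
  red: 277 × 1/4 = 69.25
  roan: 277 × 2/4 = 138.5
  white: 277 × 1/4 = 69.25
χ² = Σ (O − E)² / E
  red: (70 − 69.25)² / 69.25 = 0.0081
  roan: (141 − 138.5)² / 138.5 = 0.0451
  white: (66 − 69.25)² / 69.25 = 0.1525
χ² = 0.0081 + 0.0451 + 0.1525 = 0.2057 ≈ 0.206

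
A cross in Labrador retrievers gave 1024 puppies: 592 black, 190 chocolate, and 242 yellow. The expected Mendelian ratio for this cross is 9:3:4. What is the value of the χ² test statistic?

Under the 9:3:4 hypothesis (Σ ratio = 16, N = 1024):
  black: 1024 × 9/16 = 576
  chocolate: 1024 × 3/16 = 192
  yellow: 1024 × 4/16 = 256
χ² = Σ (O − E)² / E
  black: (592 − 576)² / 576 = 0.4444
  chocolate: (190 − 192)² / 192 = 0.0208
  yellow: (242 − 256)² / 256 = 0.7656
χ² = 0.4444 + 0.0208 + 0.7656 = 1.2308 ≈ 1.231

1.231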